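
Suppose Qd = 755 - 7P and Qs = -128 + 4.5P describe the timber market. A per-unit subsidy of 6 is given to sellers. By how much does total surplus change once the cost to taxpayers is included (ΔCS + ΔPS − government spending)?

Net change in total surplus = -1134/23

Pre-subsidy: 755 - 7P = -128 + 4.5P gives P* = 1766/23, Q* = 5003/23.
With the subsidy, sellers receive Ps = Pb + 6 for each unit, where Pb is the price buyers pay.
Supply in terms of Pb becomes Qs = -128 + 4.5(Pb + 6) = -101 + 4.5Pb. Setting this equal to demand: 755 - 7Pb = -101 + 4.5Pb, so Pb = 1712/23.
Sellers receive Ps = 1712/23 + 6 = 1850/23; Q' = 755 − 7·(1712/23) = 5381/23.
ΔCS = ½(5003/23 + 5381/23)(1766/23 − 1712/23) = 280368/529; ΔPS = ½(5003/23 + 5381/23)(1850/23 − 1766/23) = 436128/529.
Government spending = 6 × 5381/23 = 32286/23.
Net change = 280368/529 + 436128/529 − 32286/23 = -1134/23. The loss equals the DWL triangle ½·6·378/23.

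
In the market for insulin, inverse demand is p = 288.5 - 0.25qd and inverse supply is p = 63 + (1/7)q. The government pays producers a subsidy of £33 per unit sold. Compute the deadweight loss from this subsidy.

Pre-subsidy: 288.5 - 0.25q = 63 + (1/7)q gives q* = 574 and p* = 145.
With the subsidy, sellers receive ps = pb + 33 for each unit, where pb is the price buyers pay.
On the curves, pb = 288.5 - 0.25q and ps = 63 + (1/7)q; the wedge ps − pb = 33 gives 63 + (1/7)q − (288.5 - 0.25q) = 33, so q' = 658.
Then pb = 288.5 − 0.25·658 = 124 and ps = 63 + (1/7)·658 = 157.
The subsidy expands output by 658 − 574 = 84 past the efficient level; on those units the gap between marginal cost and willingness to pay runs from 0 up to 33.
DWL = ½ × 33 × 84 = 1386.

Deadweight loss = £1386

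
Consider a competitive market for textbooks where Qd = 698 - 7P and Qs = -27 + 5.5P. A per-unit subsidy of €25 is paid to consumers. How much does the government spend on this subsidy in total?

Pre-subsidy: 698 - 7P = -27 + 5.5P gives P* = 58, Q* = 292.
With the rebate, buyers effectively pay Pb = Ps − 25, where Ps is the price sellers receive.
Demand in terms of Ps becomes Qd = 698 − 7(Ps − 25) = 873 - 7Ps. Setting this equal to supply: 873 - 7Ps = -27 + 5.5Ps, so Ps = 72.
Buyers pay Pb = 72 − 25 = 47; Q' = -27 + 5.5·72 = 369.
Government outlay = subsidy × quantity = 25 × 369 = 9225.

Government cost = €9225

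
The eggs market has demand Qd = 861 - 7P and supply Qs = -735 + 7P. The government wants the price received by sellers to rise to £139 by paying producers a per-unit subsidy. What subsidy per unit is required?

Required subsidy s = £50 per unit

At a seller price of 139, quantity supplied is -735 + 7·139 = 238.
Buyers absorb 238 only when they pay Pb with 861 − 7·Pb = 238, i.e. Pb = 89.
s = Ps − Pb = 139 − 89 = 50.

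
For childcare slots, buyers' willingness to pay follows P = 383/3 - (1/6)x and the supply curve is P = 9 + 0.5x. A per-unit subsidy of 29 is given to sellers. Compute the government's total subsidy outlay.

Pre-subsidy: 383/3 - (1/6)x = 9 + 0.5x gives x* = 178 and P* = 98.
With the subsidy, sellers receive Ps = Pb + 29 for each unit, where Pb is the price buyers pay.
On the curves, Pb = 383/3 - (1/6)x and Ps = 9 + 0.5x; the wedge Ps − Pb = 29 gives 9 + 0.5x − (383/3 - (1/6)x) = 29, so x' = 221.5.
Then Pb = 383/3 − (1/6)·221.5 = 90.75 and Ps = 9 + 0.5·221.5 = 119.75.
Government outlay = subsidy × quantity = 29 × 221.5 = 6423.5.

Government cost = 6423.5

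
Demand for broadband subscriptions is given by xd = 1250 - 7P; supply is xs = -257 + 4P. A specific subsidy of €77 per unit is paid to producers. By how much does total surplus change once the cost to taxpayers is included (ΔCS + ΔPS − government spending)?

Pre-subsidy: 1250 - 7P = -257 + 4P gives P* = 137, x* = 291.
With the subsidy, sellers receive Ps = Pb + 77 for each unit, where Pb is the price buyers pay.
Supply in terms of Pb becomes xs = -257 + 4(Pb + 77) = 51 + 4Pb. Setting this equal to demand: 1250 - 7Pb = 51 + 4Pb, so Pb = 109.
Sellers receive Ps = 109 + 77 = 186; x' = 1250 − 7·109 = 487.
ΔCS = ½(291 + 487)(137 − 109) = 10892; ΔPS = ½(291 + 487)(186 − 137) = 19061.
Government spending = 77 × 487 = 37499.
Net change = 10892 + 19061 − 37499 = -7546. The loss equals the DWL triangle ½·77·196.

Net change in total surplus = -€7546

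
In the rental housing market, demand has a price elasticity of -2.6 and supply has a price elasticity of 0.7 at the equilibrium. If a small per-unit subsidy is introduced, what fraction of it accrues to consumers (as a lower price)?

For a small subsidy around the equilibrium, the benefit split depends on the relative slopes, which at a point are proportional to the elasticities.
Buyer share = εs/(εs + |εd|) = 0.7/(0.7 + 2.6) = 7/33; seller share = |εd|/(εs + |εd|) = 26/33.

Consumer share = 7/33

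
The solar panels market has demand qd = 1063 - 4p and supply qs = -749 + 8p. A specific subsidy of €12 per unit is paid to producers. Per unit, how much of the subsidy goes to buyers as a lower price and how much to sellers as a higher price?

Buyers gain €8 per unit; sellers gain €4 per unit

Pre-subsidy: 1063 - 4p = -749 + 8p gives p* = 151, q* = 459.
With the subsidy, sellers receive ps = pb + 12 for each unit, where pb is the price buyers pay.
Supply in terms of pb becomes qs = -749 + 8(pb + 12) = -653 + 8pb. Setting this equal to demand: 1063 - 4pb = -653 + 8pb, so pb = 143.
Sellers receive ps = 143 + 12 = 155; q' = 1063 − 4·143 = 491.
Buyers' price falls by p* − pb = 151 − 143 = 8; sellers' price rises by ps − p* = 155 − 151 = 4.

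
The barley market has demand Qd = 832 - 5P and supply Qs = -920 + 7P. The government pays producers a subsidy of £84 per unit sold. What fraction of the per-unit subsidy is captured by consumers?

Consumer share = 7/12

Pre-subsidy: 832 - 5P = -920 + 7P gives P* = 146, Q* = 102.
With the subsidy, sellers receive Ps = Pb + 84 for each unit, where Pb is the price buyers pay.
Supply in terms of Pb becomes Qs = -920 + 7(Pb + 84) = -332 + 7Pb. Setting this equal to demand: 832 - 5Pb = -332 + 7Pb, so Pb = 97.
Sellers receive Ps = 97 + 84 = 181; Q' = 832 − 5·97 = 347.
Buyers' price falls by P* − Pb = 146 − 97 = 49; sellers' price rises by Ps − P* = 181 − 146 = 35.
So consumers capture 49/84 = 7/12 of each unit of subsidy.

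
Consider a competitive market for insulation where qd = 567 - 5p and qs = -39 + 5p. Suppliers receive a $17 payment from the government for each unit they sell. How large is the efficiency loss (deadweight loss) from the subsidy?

Deadweight loss = $361.25

Pre-subsidy: 567 - 5p = -39 + 5p gives p* = 60.6, q* = 264.
With the subsidy, sellers receive ps = pb + 17 for each unit, where pb is the price buyers pay.
Supply in terms of pb becomes qs = -39 + 5(pb + 17) = 46 + 5pb. Setting this equal to demand: 567 - 5pb = 46 + 5pb, so pb = 52.1.
Sellers receive ps = 52.1 + 17 = 69.1; q' = 567 − 5·52.1 = 306.5.
The subsidy expands output by 306.5 − 264 = 42.5 past the efficient level; on those units the gap between marginal cost and willingness to pay runs from 0 up to 17.
DWL = ½ × 17 × 42.5 = 361.25.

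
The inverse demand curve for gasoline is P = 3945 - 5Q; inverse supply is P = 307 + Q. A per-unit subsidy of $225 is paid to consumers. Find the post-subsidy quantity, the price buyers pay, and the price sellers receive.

Q' = 3863/6; buyers pay 4355/6; sellers receive 5705/6

Pre-subsidy: 3945 - 5Q = 307 + Q gives Q* = 1819/3 and P* = 2740/3.
With the rebate, buyers effectively pay Pb = Ps − 225, where Ps is the price sellers receive.
On the curves, Pb = 3945 - 5Q and Ps = 307 + Q; the wedge Ps − Pb = 225 gives 307 + Q − (3945 - 5Q) = 225, so Q' = 3863/6.
Then Pb = 3945 − 5·(3863/6) = 4355/6 and Ps = 307 + 1·(3863/6) = 5705/6.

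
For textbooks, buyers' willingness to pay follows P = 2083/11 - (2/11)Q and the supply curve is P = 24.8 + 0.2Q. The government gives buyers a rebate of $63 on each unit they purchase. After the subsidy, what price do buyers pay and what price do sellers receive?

Pre-subsidy: 2083/11 - (2/11)Q = 24.8 + 0.2Q gives Q* = 431 and P* = 111.
With the rebate, buyers effectively pay Pb = Ps − 63, where Ps is the price sellers receive.
On the curves, Pb = 2083/11 - (2/11)Q and Ps = 24.8 + 0.2Q; the wedge Ps − Pb = 63 gives 24.8 + 0.2Q − (2083/11 - (2/11)Q) = 63, so Q' = 596.
Then Pb = 2083/11 − (2/11)·596 = 81 and Ps = 24.8 + 0.2·596 = 144.

Buyers pay $81; sellers receive $144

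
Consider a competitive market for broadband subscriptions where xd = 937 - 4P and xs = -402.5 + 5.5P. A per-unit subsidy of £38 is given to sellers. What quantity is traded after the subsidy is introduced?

Pre-subsidy: 937 - 4P = -402.5 + 5.5P gives P* = 141, x* = 373.
With the subsidy, sellers receive Ps = Pb + 38 for each unit, where Pb is the price buyers pay.
Supply in terms of Pb becomes xs = -402.5 + 5.5(Pb + 38) = -193.5 + 5.5Pb. Setting this equal to demand: 937 - 4Pb = -193.5 + 5.5Pb, so Pb = 119.
Sellers receive Ps = 119 + 38 = 157; x' = 937 − 4·119 = 461.

x' = 461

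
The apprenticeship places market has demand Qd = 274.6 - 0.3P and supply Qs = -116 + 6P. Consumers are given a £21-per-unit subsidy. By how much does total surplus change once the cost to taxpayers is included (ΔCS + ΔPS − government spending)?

Net change in total surplus = -£63

Pre-subsidy: 274.6 - 0.3P = -116 + 6P gives P* = 62, Q* = 256.
With the rebate, buyers effectively pay Pb = Ps − 21, where Ps is the price sellers receive.
Demand in terms of Ps becomes Qd = 274.6 − 0.3(Ps − 21) = 280.9 - 0.3Ps. Setting this equal to supply: 280.9 - 0.3Ps = -116 + 6Ps, so Ps = 63.
Buyers pay Pb = 63 − 21 = 42; Q' = -116 + 6·63 = 262.
ΔCS = ½(256 + 262)(62 − 42) = 5180; ΔPS = ½(256 + 262)(63 − 62) = 259.
Government spending = 21 × 262 = 5502.
Net change = 5180 + 259 − 5502 = -63. The loss equals the DWL triangle ½·21·6.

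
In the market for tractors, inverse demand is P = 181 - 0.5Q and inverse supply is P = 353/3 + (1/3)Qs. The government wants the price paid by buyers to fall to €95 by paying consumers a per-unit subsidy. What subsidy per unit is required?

At a buyer price of 95, quantity demanded is 362 − 2·95 = 172.
Sellers supply 172 only when they receive Ps = 353/3 + (1/3)·172 = 175.
s = Ps − Pb = 175 − 95 = 80.

Required subsidy s = €80 per unit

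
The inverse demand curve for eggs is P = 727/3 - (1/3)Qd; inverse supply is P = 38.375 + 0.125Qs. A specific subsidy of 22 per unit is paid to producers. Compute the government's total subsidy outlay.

Pre-subsidy: 727/3 - (1/3)Q = 38.375 + 0.125Q gives Q* = 445 and P* = 94.
With the subsidy, sellers receive Ps = Pb + 22 for each unit, where Pb is the price buyers pay.
On the curves, Pb = 727/3 - (1/3)Q and Ps = 38.375 + 0.125Q; the wedge Ps − Pb = 22 gives 38.375 + 0.125Q − (727/3 - (1/3)Q) = 22, so Q' = 493.
Then Pb = 727/3 − (1/3)·493 = 78 and Ps = 38.375 + 0.125·493 = 100.
Government outlay = subsidy × quantity = 22 × 493 = 10846.

Government cost = 10846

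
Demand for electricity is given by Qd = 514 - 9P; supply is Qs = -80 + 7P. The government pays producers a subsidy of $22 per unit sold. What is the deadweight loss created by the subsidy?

Pre-subsidy: 514 - 9P = -80 + 7P gives P* = 37.125, Q* = 179.875.
With the subsidy, sellers receive Ps = Pb + 22 for each unit, where Pb is the price buyers pay.
Supply in terms of Pb becomes Qs = -80 + 7(Pb + 22) = 74 + 7Pb. Setting this equal to demand: 514 - 9Pb = 74 + 7Pb, so Pb = 27.5.
Sellers receive Ps = 27.5 + 22 = 49.5; Q' = 514 − 9·27.5 = 266.5.
The subsidy expands output by 266.5 − 179.875 = 86.625 past the efficient level; on those units the gap between marginal cost and willingness to pay runs from 0 up to 22.
DWL = ½ × 22 × 86.625 = 952.875.

Deadweight loss = $952.875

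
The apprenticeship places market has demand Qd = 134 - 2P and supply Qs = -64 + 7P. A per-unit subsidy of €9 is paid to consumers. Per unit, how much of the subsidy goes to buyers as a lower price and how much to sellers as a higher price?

Pre-subsidy: 134 - 2P = -64 + 7P gives P* = 22, Q* = 90.
With the rebate, buyers effectively pay Pb = Ps − 9, where Ps is the price sellers receive.
Demand in terms of Ps becomes Qd = 134 − 2(Ps − 9) = 152 - 2Ps. Setting this equal to supply: 152 - 2Ps = -64 + 7Ps, so Ps = 24.
Buyers pay Pb = 24 − 9 = 15; Q' = -64 + 7·24 = 104.
Buyers' price falls by P* − Pb = 22 − 15 = 7; sellers' price rises by Ps − P* = 24 − 22 = 2.

Buyers gain €7 per unit; sellers gain €2 per unit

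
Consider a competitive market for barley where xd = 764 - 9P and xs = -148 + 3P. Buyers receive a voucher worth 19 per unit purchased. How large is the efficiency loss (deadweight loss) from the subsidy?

Deadweight loss = 406.125

Pre-subsidy: 764 - 9P = -148 + 3P gives P* = 76, x* = 80.
With the rebate, buyers effectively pay Pb = Ps − 19, where Ps is the price sellers receive.
Demand in terms of Ps becomes xd = 764 − 9(Ps − 19) = 935 - 9Ps. Setting this equal to supply: 935 - 9Ps = -148 + 3Ps, so Ps = 90.25.
Buyers pay Pb = 90.25 − 19 = 71.25; x' = -148 + 3·90.25 = 122.75.
The subsidy expands output by 122.75 − 80 = 42.75 past the efficient level; on those units the gap between marginal cost and willingness to pay runs from 0 up to 19.
DWL = ½ × 19 × 42.75 = 406.125.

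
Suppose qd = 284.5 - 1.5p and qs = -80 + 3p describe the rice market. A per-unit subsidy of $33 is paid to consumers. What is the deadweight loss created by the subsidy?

Pre-subsidy: 284.5 - 1.5p = -80 + 3p gives p* = 81, q* = 163.
With the rebate, buyers effectively pay pb = ps − 33, where ps is the price sellers receive.
Demand in terms of ps becomes qd = 284.5 − 1.5(ps − 33) = 334 - 1.5ps. Setting this equal to supply: 334 - 1.5ps = -80 + 3ps, so ps = 92.
Buyers pay pb = 92 − 33 = 59; q' = -80 + 3·92 = 196.
The subsidy expands output by 196 − 163 = 33 past the efficient level; on those units the gap between marginal cost and willingness to pay runs from 0 up to 33.
DWL = ½ × 33 × 33 = 544.5.

Deadweight loss = $544.5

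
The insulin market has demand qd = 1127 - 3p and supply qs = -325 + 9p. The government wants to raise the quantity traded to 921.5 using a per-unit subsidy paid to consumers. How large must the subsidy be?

At q = 921.5, invert demand for the buyer price: pb = (1127 − 921.5)/3 = 68.5; invert supply for the seller price: ps = (921.5 − (-325))/9 = 138.5.
The subsidy must fill the gap: s = ps − pb = 138.5 − 68.5 = 70.

Required subsidy s = 70 per unit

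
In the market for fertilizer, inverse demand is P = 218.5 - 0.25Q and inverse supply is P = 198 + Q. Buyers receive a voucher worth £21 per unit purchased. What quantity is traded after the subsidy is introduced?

Q' = 33.2

Pre-subsidy: 218.5 - 0.25Q = 198 + Q gives Q* = 16.4 and P* = 214.4.
With the rebate, buyers effectively pay Pb = Ps − 21, where Ps is the price sellers receive.
On the curves, Pb = 218.5 - 0.25Q and Ps = 198 + Q; the wedge Ps − Pb = 21 gives 198 + Q − (218.5 - 0.25Q) = 21, so Q' = 33.2.
Then Pb = 218.5 − 0.25·33.2 = 210.2 and Ps = 198 + 1·33.2 = 231.2.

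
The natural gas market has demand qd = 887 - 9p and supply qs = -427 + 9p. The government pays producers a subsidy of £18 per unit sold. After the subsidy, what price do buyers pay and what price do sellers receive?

Buyers pay £64; sellers receive £82

Pre-subsidy: 887 - 9p = -427 + 9p gives p* = 73, q* = 230.
With the subsidy, sellers receive ps = pb + 18 for each unit, where pb is the price buyers pay.
Supply in terms of pb becomes qs = -427 + 9(pb + 18) = -265 + 9pb. Setting this equal to demand: 887 - 9pb = -265 + 9pb, so pb = 64.
Sellers receive ps = 64 + 18 = 82; q' = 887 − 9·64 = 311.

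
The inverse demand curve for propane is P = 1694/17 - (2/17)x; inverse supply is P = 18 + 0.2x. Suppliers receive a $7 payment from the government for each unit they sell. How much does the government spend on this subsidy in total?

Pre-subsidy: 1694/17 - (2/17)x = 18 + 0.2x gives x* = 6940/27 and P* = 1874/27.
With the subsidy, sellers receive Ps = Pb + 7 for each unit, where Pb is the price buyers pay.
On the curves, Pb = 1694/17 - (2/17)x and Ps = 18 + 0.2x; the wedge Ps − Pb = 7 gives 18 + 0.2x − (1694/17 - (2/17)x) = 7, so x' = 7535/27.
Then Pb = 1694/17 − (2/17)·(7535/27) = 1804/27 and Ps = 18 + 0.2·(7535/27) = 1993/27.
Government outlay = subsidy × quantity = 7 × 7535/27 = 52745/27.

Government cost = 52745/27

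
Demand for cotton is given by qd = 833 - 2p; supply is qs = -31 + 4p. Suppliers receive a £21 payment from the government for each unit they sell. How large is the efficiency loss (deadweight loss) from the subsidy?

Pre-subsidy: 833 - 2p = -31 + 4p gives p* = 144, q* = 545.
With the subsidy, sellers receive ps = pb + 21 for each unit, where pb is the price buyers pay.
Supply in terms of pb becomes qs = -31 + 4(pb + 21) = 53 + 4pb. Setting this equal to demand: 833 - 2pb = 53 + 4pb, so pb = 130.
Sellers receive ps = 130 + 21 = 151; q' = 833 − 2·130 = 573.
The subsidy expands output by 573 − 545 = 28 past the efficient level; on those units the gap between marginal cost and willingness to pay runs from 0 up to 21.
DWL = ½ × 21 × 28 = 294.

Deadweight loss = £294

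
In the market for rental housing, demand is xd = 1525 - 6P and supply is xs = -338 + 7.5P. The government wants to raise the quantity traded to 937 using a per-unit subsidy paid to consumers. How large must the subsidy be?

At x = 937, invert demand for the buyer price: Pb = (1525 − 937)/6 = 98; invert supply for the seller price: Ps = (937 − (-338))/7.5 = 170.
The subsidy must fill the gap: s = Ps − Pb = 170 − 98 = 72.

Required subsidy s = 72 per unit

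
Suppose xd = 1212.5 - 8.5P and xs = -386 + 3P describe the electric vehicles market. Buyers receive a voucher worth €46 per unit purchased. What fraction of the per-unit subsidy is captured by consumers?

Pre-subsidy: 1212.5 - 8.5P = -386 + 3P gives P* = 139, x* = 31.
With the rebate, buyers effectively pay Pb = Ps − 46, where Ps is the price sellers receive.
Demand in terms of Ps becomes xd = 1212.5 − 8.5(Ps − 46) = 1603.5 - 8.5Ps. Setting this equal to supply: 1603.5 - 8.5Ps = -386 + 3Ps, so Ps = 173.
Buyers pay Pb = 173 − 46 = 127; x' = -386 + 3·173 = 133.
Buyers' price falls by P* − Pb = 139 − 127 = 12; sellers' price rises by Ps − P* = 173 − 139 = 34.
So consumers capture 12/46 = 6/23 of each unit of subsidy.

Consumer share = 6/23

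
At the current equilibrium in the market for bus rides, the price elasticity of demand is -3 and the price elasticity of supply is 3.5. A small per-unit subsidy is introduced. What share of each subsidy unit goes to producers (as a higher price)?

Producer share = 6/13

For a small subsidy around the equilibrium, the benefit split depends on the relative slopes, which at a point are proportional to the elasticities.
Buyer share = εs/(εs + |εd|) = 3.5/(3.5 + 3) = 7/13; seller share = |εd|/(εs + |εd|) = 6/13.
So producers capture 6/13 of the subsidy.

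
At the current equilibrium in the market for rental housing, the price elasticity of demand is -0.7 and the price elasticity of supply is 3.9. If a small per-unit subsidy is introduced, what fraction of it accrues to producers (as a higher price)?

Producer share = 7/46

For a small subsidy around the equilibrium, the benefit split depends on the relative slopes, which at a point are proportional to the elasticities.
Buyer share = εs/(εs + |εd|) = 3.9/(3.9 + 0.7) = 39/46; seller share = |εd|/(εs + |εd|) = 7/46.
So producers capture 7/46 of the subsidy.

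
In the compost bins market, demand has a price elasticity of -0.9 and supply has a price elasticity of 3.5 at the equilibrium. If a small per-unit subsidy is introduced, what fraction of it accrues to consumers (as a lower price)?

For a small subsidy around the equilibrium, the benefit split depends on the relative slopes, which at a point are proportional to the elasticities.
Buyer share = εs/(εs + |εd|) = 3.5/(3.5 + 0.9) = 35/44; seller share = |εd|/(εs + |εd|) = 9/44.

Consumer share = 35/44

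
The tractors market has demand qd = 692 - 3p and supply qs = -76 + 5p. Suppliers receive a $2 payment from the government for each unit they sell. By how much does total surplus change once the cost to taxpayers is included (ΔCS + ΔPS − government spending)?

Pre-subsidy: 692 - 3p = -76 + 5p gives p* = 96, q* = 404.
With the subsidy, sellers receive ps = pb + 2 for each unit, where pb is the price buyers pay.
Supply in terms of pb becomes qs = -76 + 5(pb + 2) = -66 + 5pb. Setting this equal to demand: 692 - 3pb = -66 + 5pb, so pb = 94.75.
Sellers receive ps = 94.75 + 2 = 96.75; q' = 692 − 3·94.75 = 407.75.
ΔCS = ½(404 + 407.75)(96 − 94.75) = 507.34375; ΔPS = ½(404 + 407.75)(96.75 − 96) = 304.40625.
Government spending = 2 × 407.75 = 815.5.
Net change = 507.34375 + 304.40625 − 815.5 = -3.75. The loss equals the DWL triangle ½·2·3.75.

Net change in total surplus = -$3.75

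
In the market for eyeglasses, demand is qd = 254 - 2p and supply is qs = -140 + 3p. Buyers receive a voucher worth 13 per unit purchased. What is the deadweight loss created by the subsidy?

Deadweight loss = 101.4

Pre-subsidy: 254 - 2p = -140 + 3p gives p* = 78.8, q* = 96.4.
With the rebate, buyers effectively pay pb = ps − 13, where ps is the price sellers receive.
Demand in terms of ps becomes qd = 254 − 2(ps − 13) = 280 - 2ps. Setting this equal to supply: 280 - 2ps = -140 + 3ps, so ps = 84.
Buyers pay pb = 84 − 13 = 71; q' = -140 + 3·84 = 112.
The subsidy expands output by 112 − 96.4 = 15.6 past the efficient level; on those units the gap between marginal cost and willingness to pay runs from 0 up to 13.
DWL = ½ × 13 × 15.6 = 101.4.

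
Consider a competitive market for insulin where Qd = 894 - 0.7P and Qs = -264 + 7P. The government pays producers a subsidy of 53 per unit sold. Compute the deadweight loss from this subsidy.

Pre-subsidy: 894 - 0.7P = -264 + 7P gives P* = 11580/77, Q* = 8676/11.
With the subsidy, sellers receive Ps = Pb + 53 for each unit, where Pb is the price buyers pay.
Supply in terms of Pb becomes Qs = -264 + 7(Pb + 53) = 107 + 7Pb. Setting this equal to demand: 894 - 0.7Pb = 107 + 7Pb, so Pb = 7870/77.
Sellers receive Ps = 7870/77 + 53 = 11951/77; Q' = 894 − 0.7·(7870/77) = 9047/11.
The subsidy expands output by 9047/11 − 8676/11 = 371/11 past the efficient level; on those units the gap between marginal cost and willingness to pay runs from 0 up to 53.
DWL = ½ × 53 × 371/11 = 19663/22.

Deadweight loss = 19663/22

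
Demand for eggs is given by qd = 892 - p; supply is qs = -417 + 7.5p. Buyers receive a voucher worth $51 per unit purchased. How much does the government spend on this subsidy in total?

Government cost = $39933

Pre-subsidy: 892 - p = -417 + 7.5p gives p* = 154, q* = 738.
With the rebate, buyers effectively pay pb = ps − 51, where ps is the price sellers receive.
Demand in terms of ps becomes qd = 892 − 1(ps − 51) = 943 - ps. Setting this equal to supply: 943 - ps = -417 + 7.5ps, so ps = 160.
Buyers pay pb = 160 − 51 = 109; q' = -417 + 7.5·160 = 783.
Government outlay = subsidy × quantity = 51 × 783 = 39933.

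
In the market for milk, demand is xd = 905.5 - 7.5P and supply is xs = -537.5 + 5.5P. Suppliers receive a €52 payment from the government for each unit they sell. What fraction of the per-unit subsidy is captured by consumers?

Pre-subsidy: 905.5 - 7.5P = -537.5 + 5.5P gives P* = 111, x* = 73.
With the subsidy, sellers receive Ps = Pb + 52 for each unit, where Pb is the price buyers pay.
Supply in terms of Pb becomes xs = -537.5 + 5.5(Pb + 52) = -251.5 + 5.5Pb. Setting this equal to demand: 905.5 - 7.5Pb = -251.5 + 5.5Pb, so Pb = 89.
Sellers receive Ps = 89 + 52 = 141; x' = 905.5 − 7.5·89 = 238.
Buyers' price falls by P* − Pb = 111 − 89 = 22; sellers' price rises by Ps − P* = 141 − 111 = 30.
So consumers capture 22/52 = 11/26 of each unit of subsidy.

Consumer share = 11/26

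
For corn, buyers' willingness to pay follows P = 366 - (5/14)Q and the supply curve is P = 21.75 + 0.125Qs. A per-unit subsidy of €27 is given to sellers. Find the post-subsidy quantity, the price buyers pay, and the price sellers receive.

Q' = 770; buyers pay €91; sellers receive €118

Pre-subsidy: 366 - (5/14)Q = 21.75 + 0.125Q gives Q* = 714 and P* = 111.
With the subsidy, sellers receive Ps = Pb + 27 for each unit, where Pb is the price buyers pay.
On the curves, Pb = 366 - (5/14)Q and Ps = 21.75 + 0.125Q; the wedge Ps − Pb = 27 gives 21.75 + 0.125Q − (366 - (5/14)Q) = 27, so Q' = 770.
Then Pb = 366 − (5/14)·770 = 91 and Ps = 21.75 + 0.125·770 = 118.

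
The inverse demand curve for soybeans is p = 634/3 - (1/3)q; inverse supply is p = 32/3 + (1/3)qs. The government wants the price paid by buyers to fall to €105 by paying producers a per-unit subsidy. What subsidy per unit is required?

At a buyer price of 105, quantity demanded is 634 − 3·105 = 319.
Sellers supply 319 only when they receive ps = 32/3 + (1/3)·319 = 117.
s = ps − pb = 117 − 105 = 12.

Required subsidy s = €12 per unit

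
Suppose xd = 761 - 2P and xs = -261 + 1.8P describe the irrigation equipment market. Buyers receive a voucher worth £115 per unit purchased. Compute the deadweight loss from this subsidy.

Pre-subsidy: 761 - 2P = -261 + 1.8P gives P* = 5110/19, x* = 4239/19.
With the rebate, buyers effectively pay Pb = Ps − 115, where Ps is the price sellers receive.
Demand in terms of Ps becomes xd = 761 − 2(Ps − 115) = 991 - 2Ps. Setting this equal to supply: 991 - 2Ps = -261 + 1.8Ps, so Ps = 6260/19.
Buyers pay Pb = 6260/19 − 115 = 4075/19; x' = -261 + 1.8·(6260/19) = 6309/19.
The subsidy expands output by 6309/19 − 4239/19 = 2070/19 past the efficient level; on those units the gap between marginal cost and willingness to pay runs from 0 up to 115.
DWL = ½ × 115 × 2070/19 = 119025/19.

Deadweight loss = 119025/19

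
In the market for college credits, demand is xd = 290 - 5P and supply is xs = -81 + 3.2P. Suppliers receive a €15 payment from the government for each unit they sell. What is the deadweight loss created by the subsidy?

Deadweight loss = 9000/41

Pre-subsidy: 290 - 5P = -81 + 3.2P gives P* = 1855/41, x* = 2615/41.
With the subsidy, sellers receive Ps = Pb + 15 for each unit, where Pb is the price buyers pay.
Supply in terms of Pb becomes xs = -81 + 3.2(Pb + 15) = -33 + 3.2Pb. Setting this equal to demand: 290 - 5Pb = -33 + 3.2Pb, so Pb = 1615/41.
Sellers receive Ps = 1615/41 + 15 = 2230/41; x' = 290 − 5·(1615/41) = 3815/41.
The subsidy expands output by 3815/41 − 2615/41 = 1200/41 past the efficient level; on those units the gap between marginal cost and willingness to pay runs from 0 up to 15.
DWL = ½ × 15 × 1200/41 = 9000/41.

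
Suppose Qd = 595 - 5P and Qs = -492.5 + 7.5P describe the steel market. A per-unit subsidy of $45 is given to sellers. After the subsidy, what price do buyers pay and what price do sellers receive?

Buyers pay $60; sellers receive $105

Pre-subsidy: 595 - 5P = -492.5 + 7.5P gives P* = 87, Q* = 160.
With the subsidy, sellers receive Ps = Pb + 45 for each unit, where Pb is the price buyers pay.
Supply in terms of Pb becomes Qs = -492.5 + 7.5(Pb + 45) = -155 + 7.5Pb. Setting this equal to demand: 595 - 5Pb = -155 + 7.5Pb, so Pb = 60.
Sellers receive Ps = 60 + 45 = 105; Q' = 595 − 5·60 = 295.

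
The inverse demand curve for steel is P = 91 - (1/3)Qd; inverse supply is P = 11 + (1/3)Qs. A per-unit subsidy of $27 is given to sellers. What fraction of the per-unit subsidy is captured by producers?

Pre-subsidy: 91 - (1/3)Q = 11 + (1/3)Q gives Q* = 120 and P* = 51.
With the subsidy, sellers receive Ps = Pb + 27 for each unit, where Pb is the price buyers pay.
On the curves, Pb = 91 - (1/3)Q and Ps = 11 + (1/3)Q; the wedge Ps − Pb = 27 gives 11 + (1/3)Q − (91 - (1/3)Q) = 27, so Q' = 160.5.
Then Pb = 91 − (1/3)·160.5 = 37.5 and Ps = 11 + (1/3)·160.5 = 64.5.
Buyers' price falls by P* − Pb = 51 − 37.5 = 13.5; sellers' price rises by Ps − P* = 64.5 − 51 = 13.5.
So producers capture 13.5/27 = 0.5 of each unit of subsidy.

Producer share = 0.5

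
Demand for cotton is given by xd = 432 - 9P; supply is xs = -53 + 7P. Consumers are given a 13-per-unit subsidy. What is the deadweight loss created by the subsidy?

Deadweight loss = 332.71875

Pre-subsidy: 432 - 9P = -53 + 7P gives P* = 30.3125, x* = 159.1875.
With the rebate, buyers effectively pay Pb = Ps − 13, where Ps is the price sellers receive.
Demand in terms of Ps becomes xd = 432 − 9(Ps − 13) = 549 - 9Ps. Setting this equal to supply: 549 - 9Ps = -53 + 7Ps, so Ps = 37.625.
Buyers pay Pb = 37.625 − 13 = 24.625; x' = -53 + 7·37.625 = 210.375.
The subsidy expands output by 210.375 − 159.1875 = 51.1875 past the efficient level; on those units the gap between marginal cost and willingness to pay runs from 0 up to 13.
DWL = ½ × 13 × 51.1875 = 332.71875.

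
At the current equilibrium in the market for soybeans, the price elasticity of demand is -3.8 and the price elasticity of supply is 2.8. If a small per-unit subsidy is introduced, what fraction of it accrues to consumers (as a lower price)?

For a small subsidy around the equilibrium, the benefit split depends on the relative slopes, which at a point are proportional to the elasticities.
Buyer share = εs/(εs + |εd|) = 2.8/(2.8 + 3.8) = 14/33; seller share = |εd|/(εs + |εd|) = 19/33.

Consumer share = 14/33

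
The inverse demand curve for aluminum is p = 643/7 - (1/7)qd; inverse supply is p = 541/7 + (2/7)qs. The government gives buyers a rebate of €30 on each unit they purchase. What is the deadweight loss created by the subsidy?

Pre-subsidy: 643/7 - (1/7)q = 541/7 + (2/7)q gives q* = 34 and p* = 87.
With the rebate, buyers effectively pay pb = ps − 30, where ps is the price sellers receive.
On the curves, pb = 643/7 - (1/7)q and ps = 541/7 + (2/7)q; the wedge ps − pb = 30 gives 541/7 + (2/7)q − (643/7 - (1/7)q) = 30, so q' = 104.
Then pb = 643/7 − (1/7)·104 = 77 and ps = 541/7 + (2/7)·104 = 107.
The subsidy expands output by 104 − 34 = 70 past the efficient level; on those units the gap between marginal cost and willingness to pay runs from 0 up to 30.
DWL = ½ × 30 × 70 = 1050.

Deadweight loss = €1050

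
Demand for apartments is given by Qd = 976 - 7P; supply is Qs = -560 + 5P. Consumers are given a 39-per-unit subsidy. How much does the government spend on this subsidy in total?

Pre-subsidy: 976 - 7P = -560 + 5P gives P* = 128, Q* = 80.
With the rebate, buyers effectively pay Pb = Ps − 39, where Ps is the price sellers receive.
Demand in terms of Ps becomes Qd = 976 − 7(Ps − 39) = 1249 - 7Ps. Setting this equal to supply: 1249 - 7Ps = -560 + 5Ps, so Ps = 150.75.
Buyers pay Pb = 150.75 − 39 = 111.75; Q' = -560 + 5·150.75 = 193.75.
Government outlay = subsidy × quantity = 39 × 193.75 = 7556.25.

Government cost = 7556.25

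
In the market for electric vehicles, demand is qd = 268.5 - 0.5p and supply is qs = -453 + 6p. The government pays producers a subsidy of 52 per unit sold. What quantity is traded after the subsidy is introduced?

Pre-subsidy: 268.5 - 0.5p = -453 + 6p gives p* = 111, q* = 213.
With the subsidy, sellers receive ps = pb + 52 for each unit, where pb is the price buyers pay.
Supply in terms of pb becomes qs = -453 + 6(pb + 52) = -141 + 6pb. Setting this equal to demand: 268.5 - 0.5pb = -141 + 6pb, so pb = 63.
Sellers receive ps = 63 + 52 = 115; q' = 268.5 − 0.5·63 = 237.

q' = 237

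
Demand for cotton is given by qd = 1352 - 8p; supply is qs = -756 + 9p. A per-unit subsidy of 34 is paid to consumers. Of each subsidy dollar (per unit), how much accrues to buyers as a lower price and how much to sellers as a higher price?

Pre-subsidy: 1352 - 8p = -756 + 9p gives p* = 124, q* = 360.
With the rebate, buyers effectively pay pb = ps − 34, where ps is the price sellers receive.
Demand in terms of ps becomes qd = 1352 − 8(ps − 34) = 1624 - 8ps. Setting this equal to supply: 1624 - 8ps = -756 + 9ps, so ps = 140.
Buyers pay pb = 140 − 34 = 106; q' = -756 + 9·140 = 504.
Buyers' price falls by p* − pb = 124 − 106 = 18; sellers' price rises by ps − p* = 140 − 124 = 16.

Buyers gain 18 per unit; sellers gain 16 per unit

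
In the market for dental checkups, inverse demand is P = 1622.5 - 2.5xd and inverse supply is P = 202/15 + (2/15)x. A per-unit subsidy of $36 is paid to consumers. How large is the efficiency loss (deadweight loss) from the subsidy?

Deadweight loss = 19440/79

Pre-subsidy: 1622.5 - 2.5x = 202/15 + (2/15)x gives x* = 48271/79 and P* = 7500/79.
With the rebate, buyers effectively pay Pb = Ps − 36, where Ps is the price sellers receive.
On the curves, Pb = 1622.5 - 2.5x and Ps = 202/15 + (2/15)x; the wedge Ps − Pb = 36 gives 202/15 + (2/15)x − (1622.5 - 2.5x) = 36, so x' = 49351/79.
Then Pb = 1622.5 − 2.5·(49351/79) = 4800/79 and Ps = 202/15 + (2/15)·(49351/79) = 7644/79.
The subsidy expands output by 49351/79 − 48271/79 = 1080/79 past the efficient level; on those units the gap between marginal cost and willingness to pay runs from 0 up to 36.
DWL = ½ × 36 × 1080/79 = 19440/79.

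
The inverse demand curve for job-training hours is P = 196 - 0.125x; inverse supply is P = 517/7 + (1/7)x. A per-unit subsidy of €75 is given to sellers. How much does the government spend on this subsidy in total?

Government cost = €55200

Pre-subsidy: 196 - 0.125x = 517/7 + (1/7)x gives x* = 456 and P* = 139.
With the subsidy, sellers receive Ps = Pb + 75 for each unit, where Pb is the price buyers pay.
On the curves, Pb = 196 - 0.125x and Ps = 517/7 + (1/7)x; the wedge Ps − Pb = 75 gives 517/7 + (1/7)x − (196 - 0.125x) = 75, so x' = 736.
Then Pb = 196 − 0.125·736 = 104 and Ps = 517/7 + (1/7)·736 = 179.
Government outlay = subsidy × quantity = 75 × 736 = 55200.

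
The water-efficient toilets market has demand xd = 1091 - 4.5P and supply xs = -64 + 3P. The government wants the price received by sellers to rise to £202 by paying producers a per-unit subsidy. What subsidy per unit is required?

Required subsidy s = £80 per unit

At a seller price of 202, quantity supplied is -64 + 3·202 = 542.
Buyers absorb 542 only when they pay Pb with 1091 − 4.5·Pb = 542, i.e. Pb = 122.
s = Ps − Pb = 202 − 122 = 80.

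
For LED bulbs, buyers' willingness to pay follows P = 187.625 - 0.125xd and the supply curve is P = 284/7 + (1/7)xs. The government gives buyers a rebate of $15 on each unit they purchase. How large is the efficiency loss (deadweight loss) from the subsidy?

Pre-subsidy: 187.625 - 0.125x = 284/7 + (1/7)x gives x* = 549 and P* = 119.
With the rebate, buyers effectively pay Pb = Ps − 15, where Ps is the price sellers receive.
On the curves, Pb = 187.625 - 0.125x and Ps = 284/7 + (1/7)x; the wedge Ps − Pb = 15 gives 284/7 + (1/7)x − (187.625 - 0.125x) = 15, so x' = 605.
Then Pb = 187.625 − 0.125·605 = 112 and Ps = 284/7 + (1/7)·605 = 127.
The subsidy expands output by 605 − 549 = 56 past the efficient level; on those units the gap between marginal cost and willingness to pay runs from 0 up to 15.
DWL = ½ × 15 × 56 = 420.

Deadweight loss = $420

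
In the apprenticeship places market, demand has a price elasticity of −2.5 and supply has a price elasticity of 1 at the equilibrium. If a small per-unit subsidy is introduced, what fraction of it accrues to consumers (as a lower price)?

Consumer share = 2/7

For a small subsidy around the equilibrium, the benefit split depends on the relative slopes, which at a point are proportional to the elasticities.
Buyer share = εs/(εs + |εd|) = 1/(1 + 2.5) = 2/7; seller share = |εd|/(εs + |εd|) = 5/7.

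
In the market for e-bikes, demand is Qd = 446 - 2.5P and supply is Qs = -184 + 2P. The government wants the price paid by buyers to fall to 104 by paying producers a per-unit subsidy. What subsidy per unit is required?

At a buyer price of 104, quantity demanded is 446 − 2.5·104 = 186.
Sellers supply 186 only when they receive Ps with -184 + 2·Ps = 186, i.e. Ps = 185.
s = Ps − Pb = 185 − 104 = 81.

Required subsidy s = 81 per unit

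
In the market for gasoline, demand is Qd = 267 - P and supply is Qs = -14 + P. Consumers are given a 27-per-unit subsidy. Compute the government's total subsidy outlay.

Pre-subsidy: 267 - P = -14 + P gives P* = 140.5, Q* = 126.5.
With the rebate, buyers effectively pay Pb = Ps − 27, where Ps is the price sellers receive.
Demand in terms of Ps becomes Qd = 267 − 1(Ps − 27) = 294 - Ps. Setting this equal to supply: 294 - Ps = -14 + Ps, so Ps = 154.
Buyers pay Pb = 154 − 27 = 127; Q' = -14 + 1·154 = 140.
Government outlay = subsidy × quantity = 27 × 140 = 3780.

Government cost = 3780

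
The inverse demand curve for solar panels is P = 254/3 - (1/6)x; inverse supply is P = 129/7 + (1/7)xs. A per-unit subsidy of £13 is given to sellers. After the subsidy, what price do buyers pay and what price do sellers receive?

Pre-subsidy: 254/3 - (1/6)x = 129/7 + (1/7)x gives x* = 214 and P* = 49.
With the subsidy, sellers receive Ps = Pb + 13 for each unit, where Pb is the price buyers pay.
On the curves, Pb = 254/3 - (1/6)x and Ps = 129/7 + (1/7)x; the wedge Ps − Pb = 13 gives 129/7 + (1/7)x − (254/3 - (1/6)x) = 13, so x' = 256.
Then Pb = 254/3 − (1/6)·256 = 42 and Ps = 129/7 + (1/7)·256 = 55.

Buyers pay £42; sellers receive £55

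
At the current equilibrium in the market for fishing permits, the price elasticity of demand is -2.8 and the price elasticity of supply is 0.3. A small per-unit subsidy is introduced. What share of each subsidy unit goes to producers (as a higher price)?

For a small subsidy around the equilibrium, the benefit split depends on the relative slopes, which at a point are proportional to the elasticities.
Buyer share = εs/(εs + |εd|) = 0.3/(0.3 + 2.8) = 3/31; seller share = |εd|/(εs + |εd|) = 28/31.
So producers capture 28/31 of the subsidy.

Producer share = 28/31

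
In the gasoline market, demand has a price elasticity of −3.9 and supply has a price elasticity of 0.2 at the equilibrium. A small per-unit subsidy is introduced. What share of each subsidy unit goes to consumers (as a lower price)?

For a small subsidy around the equilibrium, the benefit split depends on the relative slopes, which at a point are proportional to the elasticities.
Buyer share = εs/(εs + |εd|) = 0.2/(0.2 + 3.9) = 2/41; seller share = |εd|/(εs + |εd|) = 39/41.

Consumer share = 2/41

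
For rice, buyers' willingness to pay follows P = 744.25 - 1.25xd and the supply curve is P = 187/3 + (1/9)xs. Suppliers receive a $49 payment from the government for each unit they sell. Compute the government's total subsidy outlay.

Government cost = $26313

Pre-subsidy: 744.25 - 1.25x = 187/3 + (1/9)x gives x* = 501 and P* = 118.
With the subsidy, sellers receive Ps = Pb + 49 for each unit, where Pb is the price buyers pay.
On the curves, Pb = 744.25 - 1.25x and Ps = 187/3 + (1/9)x; the wedge Ps − Pb = 49 gives 187/3 + (1/9)x − (744.25 - 1.25x) = 49, so x' = 537.
Then Pb = 744.25 − 1.25·537 = 73 and Ps = 187/3 + (1/9)·537 = 122.
Government outlay = subsidy × quantity = 49 × 537 = 26313.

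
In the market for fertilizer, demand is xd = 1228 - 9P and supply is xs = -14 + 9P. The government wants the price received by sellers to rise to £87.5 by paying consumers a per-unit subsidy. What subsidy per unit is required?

Required subsidy s = £37 per unit

At a seller price of 87.5, quantity supplied is -14 + 9·87.5 = 773.5.
Buyers absorb 773.5 only when they pay Pb with 1228 − 9·Pb = 773.5, i.e. Pb = 50.5.
s = Ps − Pb = 87.5 − 50.5 = 37.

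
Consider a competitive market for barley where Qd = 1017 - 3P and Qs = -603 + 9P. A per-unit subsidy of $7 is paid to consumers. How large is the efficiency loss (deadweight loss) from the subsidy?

Deadweight loss = $55.125

Pre-subsidy: 1017 - 3P = -603 + 9P gives P* = 135, Q* = 612.
With the rebate, buyers effectively pay Pb = Ps − 7, where Ps is the price sellers receive.
Demand in terms of Ps becomes Qd = 1017 − 3(Ps − 7) = 1038 - 3Ps. Setting this equal to supply: 1038 - 3Ps = -603 + 9Ps, so Ps = 136.75.
Buyers pay Pb = 136.75 − 7 = 129.75; Q' = -603 + 9·136.75 = 627.75.
The subsidy expands output by 627.75 − 612 = 15.75 past the efficient level; on those units the gap between marginal cost and willingness to pay runs from 0 up to 7.
DWL = ½ × 7 × 15.75 = 55.125.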